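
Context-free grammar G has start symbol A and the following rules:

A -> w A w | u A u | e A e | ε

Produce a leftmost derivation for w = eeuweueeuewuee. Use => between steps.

A => eAe => eeAee => eeuAuee => eeuwAwuee => eeuweAewuee => eeuweuAuewuee => eeuweueAeuewuee => eeuweueeuewuee

A => eAe   [A -> e A e]
eAe => eeAee   [A -> e A e]
eeAee => eeuAuee   [A -> u A u]
eeuAuee => eeuwAwuee   [A -> w A w]
eeuwAwuee => eeuweAewuee   [A -> e A e]
eeuweAewuee => eeuweuAuewuee   [A -> u A u]
eeuweuAuewuee => eeuweueAeuewuee   [A -> e A e]
eeuweueAeuewuee => eeuweueeuewuee   [A -> ε]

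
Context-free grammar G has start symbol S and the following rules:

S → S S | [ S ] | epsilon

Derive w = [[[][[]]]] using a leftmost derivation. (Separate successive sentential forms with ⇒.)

S⇒[S]⇒[[S]]⇒[[SS]]⇒[[[S]S]]⇒[[[]S]]⇒[[[][S]]]⇒[[[][[S]]]]⇒[[[][[]]]]

S ⇒ [S]   [S → [ S ]]
[S] ⇒ [[S]]   [S → [ S ]]
[[S]] ⇒ [[SS]]   [S → S S]
[[SS]] ⇒ [[[S]S]]   [S → [ S ]]
[[[S]S]] ⇒ [[[]S]]   [S → epsilon]
[[[]S]] ⇒ [[[][S]]]   [S → [ S ]]
[[[][S]]] ⇒ [[[][[S]]]]   [S → [ S ]]
[[[][[S]]]] ⇒ [[[][[]]]]   [S → epsilon]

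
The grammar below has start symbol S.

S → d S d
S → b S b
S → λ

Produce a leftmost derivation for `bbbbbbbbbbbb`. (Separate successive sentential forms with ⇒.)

S ⇒ bSb   [S → b S b]
bSb ⇒ bbSbb   [S → b S b]
bbSbb ⇒ bbbSbbb   [S → b S b]
bbbSbbb ⇒ bbbbSbbbb   [S → b S b]
bbbbSbbbb ⇒ bbbbbSbbbbb   [S → b S b]
bbbbbSbbbbb ⇒ bbbbbbSbbbbbb   [S → b S b]
bbbbbbSbbbbbb ⇒ bbbbbbbbbbbb   [S → λ]

S ⇒ bSb ⇒ bbSbb ⇒ bbbSbbb ⇒ bbbbSbbbb ⇒ bbbbbSbbbbb ⇒ bbbbbbSbbbbbb ⇒ bbbbbbbbbbbb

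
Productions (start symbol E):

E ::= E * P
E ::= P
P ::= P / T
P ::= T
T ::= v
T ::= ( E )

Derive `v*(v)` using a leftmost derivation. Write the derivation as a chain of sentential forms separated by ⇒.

E ⇒ E*P ⇒ P*P ⇒ T*P ⇒ v*P ⇒ v*T ⇒ v*(E) ⇒ v*(P) ⇒ v*(T) ⇒ v*(v)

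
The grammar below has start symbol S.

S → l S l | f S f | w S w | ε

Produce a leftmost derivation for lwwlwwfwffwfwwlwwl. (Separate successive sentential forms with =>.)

S => lSl => lwSwl => lwwSwwl => lwwlSlwwl => lwwlwSwlwwl => lwwlwwSwwlwwl => lwwlwwfSfwwlwwl => lwwlwwfwSwfwwlwwl => lwwlwwfwfSfwfwwlwwl => lwwlwwfwffwfwwlwwl

S => lSl   [S → l S l]
lSl => lwSwl   [S → w S w]
lwSwl => lwwSwwl   [S → w S w]
lwwSwwl => lwwlSlwwl   [S → l S l]
lwwlSlwwl => lwwlwSwlwwl   [S → w S w]
lwwlwSwlwwl => lwwlwwSwwlwwl   [S → w S w]
lwwlwwSwwlwwl => lwwlwwfSfwwlwwl   [S → f S f]
lwwlwwfSfwwlwwl => lwwlwwfwSwfwwlwwl   [S → w S w]
lwwlwwfwSwfwwlwwl => lwwlwwfwfSfwfwwlwwl   [S → f S f]
lwwlwwfwfSfwfwwlwwl => lwwlwwfwffwfwwlwwl   [S → ε]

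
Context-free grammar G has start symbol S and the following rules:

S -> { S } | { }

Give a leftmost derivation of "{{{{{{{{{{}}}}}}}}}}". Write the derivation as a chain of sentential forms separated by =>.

S=>{S}=>{{S}}=>{{{S}}}=>{{{{S}}}}=>{{{{{S}}}}}=>{{{{{{S}}}}}}=>{{{{{{{S}}}}}}}=>{{{{{{{{S}}}}}}}}=>{{{{{{{{{S}}}}}}}}}=>{{{{{{{{{{}}}}}}}}}}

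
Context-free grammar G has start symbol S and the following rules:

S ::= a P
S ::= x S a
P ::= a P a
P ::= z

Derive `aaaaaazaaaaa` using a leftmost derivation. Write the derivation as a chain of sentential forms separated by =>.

S => aP   [S ::= a P]
aP => aaPa   [P ::= a P a]
aaPa => aaaPaa   [P ::= a P a]
aaaPaa => aaaaPaaa   [P ::= a P a]
aaaaPaaa => aaaaaPaaaa   [P ::= a P a]
aaaaaPaaaa => aaaaaaPaaaaa   [P ::= a P a]
aaaaaaPaaaaa => aaaaaazaaaaa   [P ::= z]

S => aP => aaPa => aaaPaa => aaaaPaaa => aaaaaPaaaa => aaaaaaPaaaaa => aaaaaazaaaaa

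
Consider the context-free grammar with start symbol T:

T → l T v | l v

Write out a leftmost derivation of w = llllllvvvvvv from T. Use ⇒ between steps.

T ⇒ lTv ⇒ llTvv ⇒ lllTvvv ⇒ llllTvvvv ⇒ lllllTvvvvv ⇒ llllllvvvvvv

T ⇒ lTv   [T → l T v]
lTv ⇒ llTvv   [T → l T v]
llTvv ⇒ lllTvvv   [T → l T v]
lllTvvv ⇒ llllTvvvv   [T → l T v]
llllTvvvv ⇒ lllllTvvvvv   [T → l T v]
lllllTvvvvv ⇒ llllllvvvvvv   [T → l v]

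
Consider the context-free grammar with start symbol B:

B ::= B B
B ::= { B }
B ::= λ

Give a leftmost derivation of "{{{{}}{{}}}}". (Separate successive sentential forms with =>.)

B => BB => {B}B => {{B}}B => {{BB}}B => {{BBB}}B => {{{B}BB}}B => {{{{B}}BB}}B => {{{{}}BB}}B => {{{{}}{B}B}}B => {{{{}}{{B}}B}}B => {{{{}}{{}}B}}B => {{{{}}{{}}}}B => {{{{}}{{}}}}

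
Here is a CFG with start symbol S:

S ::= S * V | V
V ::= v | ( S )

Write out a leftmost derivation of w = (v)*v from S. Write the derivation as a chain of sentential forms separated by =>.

S => S*V   [S ::= S * V]
S*V => V*V   [S ::= V]
V*V => (S)*V   [V ::= ( S )]
(S)*V => (V)*V   [S ::= V]
(V)*V => (v)*V   [V ::= v]
(v)*V => (v)*v   [V ::= v]

S=>S*V=>V*V=>(S)*V=>(V)*V=>(v)*V=>(v)*v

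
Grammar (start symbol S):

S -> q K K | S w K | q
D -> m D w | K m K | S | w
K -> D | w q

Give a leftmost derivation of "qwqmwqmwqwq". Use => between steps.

S => qKK => qDK => qKmKK => qDmKK => qKmKmKK => qwqmKmKK => qwqmwqmKK => qwqmwqmwqK => qwqmwqmwqwq

S => qKK   [S -> q K K]
qKK => qDK   [K -> D]
qDK => qKmKK   [D -> K m K]
qKmKK => qDmKK   [K -> D]
qDmKK => qKmKmKK   [D -> K m K]
qKmKmKK => qwqmKmKK   [K -> w q]
qwqmKmKK => qwqmwqmKK   [K -> w q]
qwqmwqmKK => qwqmwqmwqK   [K -> w q]
qwqmwqmwqK => qwqmwqmwqwq   [K -> w q]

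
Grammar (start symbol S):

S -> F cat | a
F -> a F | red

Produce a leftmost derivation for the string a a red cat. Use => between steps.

S => F cat   [S -> F cat]
F cat => a F cat   [F -> a F]
a F cat => a a F cat   [F -> a F]
a a F cat => a a red cat   [F -> red]

S => F cat => a F cat => a a F cat => a a red cat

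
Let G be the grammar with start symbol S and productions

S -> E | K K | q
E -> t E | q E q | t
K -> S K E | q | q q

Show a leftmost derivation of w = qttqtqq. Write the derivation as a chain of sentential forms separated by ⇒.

S ⇒ E ⇒ qEq ⇒ qtEq ⇒ qttEq ⇒ qttqEqq ⇒ qttqtqq

S ⇒ E   [S -> E]
E ⇒ qEq   [E -> q E q]
qEq ⇒ qtEq   [E -> t E]
qtEq ⇒ qttEq   [E -> t E]
qttEq ⇒ qttqEqq   [E -> q E q]
qttqEqq ⇒ qttqtqq   [E -> t]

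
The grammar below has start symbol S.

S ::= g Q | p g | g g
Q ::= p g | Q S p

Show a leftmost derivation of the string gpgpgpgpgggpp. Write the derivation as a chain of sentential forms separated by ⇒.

S ⇒ gQ ⇒ gQSp ⇒ gQSpSp ⇒ gpgSpSp ⇒ gpgpgpSp ⇒ gpgpgpgQp ⇒ gpgpgpgQSpp ⇒ gpgpgpgpgSpp ⇒ gpgpgpgpgggpp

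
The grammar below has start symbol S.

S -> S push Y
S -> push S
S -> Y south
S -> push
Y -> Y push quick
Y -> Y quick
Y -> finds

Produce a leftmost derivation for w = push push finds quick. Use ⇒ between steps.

S ⇒ S push Y ⇒ push push Y ⇒ push push Y quick ⇒ push push finds quick

S ⇒ S push Y   [S -> S push Y]
S push Y ⇒ push push Y   [S -> push]
push push Y ⇒ push push Y quick   [Y -> Y quick]
push push Y quick ⇒ push push finds quick   [Y -> finds]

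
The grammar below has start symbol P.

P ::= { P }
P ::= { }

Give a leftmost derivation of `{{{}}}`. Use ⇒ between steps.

P ⇒ {P}   [P ::= { P }]
{P} ⇒ {{P}}   [P ::= { P }]
{{P}} ⇒ {{{}}}   [P ::= { }]

P ⇒ {P} ⇒ {{P}} ⇒ {{{}}}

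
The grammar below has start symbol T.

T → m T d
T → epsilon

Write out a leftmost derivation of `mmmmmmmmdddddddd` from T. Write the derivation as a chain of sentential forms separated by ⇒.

T⇒mTd⇒mmTdd⇒mmmTddd⇒mmmmTdddd⇒mmmmmTddddd⇒mmmmmmTdddddd⇒mmmmmmmTddddddd⇒mmmmmmmmTdddddddd⇒mmmmmmmmdddddddd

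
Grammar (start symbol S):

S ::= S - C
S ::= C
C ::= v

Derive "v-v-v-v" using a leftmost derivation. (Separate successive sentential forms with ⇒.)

S⇒S-C⇒S-C-C⇒S-C-C-C⇒C-C-C-C⇒v-C-C-C⇒v-v-C-C⇒v-v-v-C⇒v-v-v-v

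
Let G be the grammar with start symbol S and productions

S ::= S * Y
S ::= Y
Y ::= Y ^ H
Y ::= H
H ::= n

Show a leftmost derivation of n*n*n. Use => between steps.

S=>S*Y=>S*Y*Y=>Y*Y*Y=>H*Y*Y=>n*Y*Y=>n*H*Y=>n*n*Y=>n*n*H=>n*n*n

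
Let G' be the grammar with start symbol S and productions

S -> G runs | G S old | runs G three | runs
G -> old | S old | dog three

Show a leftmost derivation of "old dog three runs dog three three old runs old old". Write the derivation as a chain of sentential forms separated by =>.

S => G S old => old S old => old G S old old => old dog three S old old => old dog three G runs old old => old dog three S old runs old old => old dog three runs G three old runs old old => old dog three runs dog three three old runs old old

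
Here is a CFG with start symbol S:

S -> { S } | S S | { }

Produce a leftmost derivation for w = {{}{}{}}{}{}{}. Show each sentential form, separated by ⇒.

S ⇒ SS   [S -> S S]
SS ⇒ SSS   [S -> S S]
SSS ⇒ SSSS   [S -> S S]
SSSS ⇒ {S}SSS   [S -> { S }]
{S}SSS ⇒ {SS}SSS   [S -> S S]
{SS}SSS ⇒ {SSS}SSS   [S -> S S]
{SSS}SSS ⇒ {{}SS}SSS   [S -> { }]
{{}SS}SSS ⇒ {{}{}S}SSS   [S -> { }]
{{}{}S}SSS ⇒ {{}{}{}}SSS   [S -> { }]
{{}{}{}}SSS ⇒ {{}{}{}}{}SS   [S -> { }]
{{}{}{}}{}SS ⇒ {{}{}{}}{}{}S   [S -> { }]
{{}{}{}}{}{}S ⇒ {{}{}{}}{}{}{}   [S -> { }]

S ⇒ SS ⇒ SSS ⇒ SSSS ⇒ {S}SSS ⇒ {SS}SSS ⇒ {SSS}SSS ⇒ {{}SS}SSS ⇒ {{}{}S}SSS ⇒ {{}{}{}}SSS ⇒ {{}{}{}}{}SS ⇒ {{}{}{}}{}{}S ⇒ {{}{}{}}{}{}{}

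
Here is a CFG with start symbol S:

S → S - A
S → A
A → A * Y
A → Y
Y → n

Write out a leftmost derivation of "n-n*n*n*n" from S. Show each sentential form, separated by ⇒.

S ⇒ S-A   [S → S - A]
S-A ⇒ A-A   [S → A]
A-A ⇒ Y-A   [A → Y]
Y-A ⇒ n-A   [Y → n]
n-A ⇒ n-A*Y   [A → A * Y]
n-A*Y ⇒ n-A*Y*Y   [A → A * Y]
n-A*Y*Y ⇒ n-A*Y*Y*Y   [A → A * Y]
n-A*Y*Y*Y ⇒ n-Y*Y*Y*Y   [A → Y]
n-Y*Y*Y*Y ⇒ n-n*Y*Y*Y   [Y → n]
n-n*Y*Y*Y ⇒ n-n*n*Y*Y   [Y → n]
n-n*n*Y*Y ⇒ n-n*n*n*Y   [Y → n]
n-n*n*n*Y ⇒ n-n*n*n*n   [Y → n]

S ⇒ S-A ⇒ A-A ⇒ Y-A ⇒ n-A ⇒ n-A*Y ⇒ n-A*Y*Y ⇒ n-A*Y*Y*Y ⇒ n-Y*Y*Y*Y ⇒ n-n*Y*Y*Y ⇒ n-n*n*Y*Y ⇒ n-n*n*n*Y ⇒ n-n*n*n*n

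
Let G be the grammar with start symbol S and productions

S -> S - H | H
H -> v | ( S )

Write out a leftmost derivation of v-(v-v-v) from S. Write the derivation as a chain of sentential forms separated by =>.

S => S-H => H-H => v-H => v-(S) => v-(S-H) => v-(S-H-H) => v-(H-H-H) => v-(v-H-H) => v-(v-v-H) => v-(v-v-v)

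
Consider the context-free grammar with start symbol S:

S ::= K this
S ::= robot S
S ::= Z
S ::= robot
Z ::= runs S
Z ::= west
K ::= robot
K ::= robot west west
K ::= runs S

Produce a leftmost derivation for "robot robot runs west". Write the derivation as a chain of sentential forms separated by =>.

S => robot S   [S ::= robot S]
robot S => robot robot S   [S ::= robot S]
robot robot S => robot robot Z   [S ::= Z]
robot robot Z => robot robot runs S   [Z ::= runs S]
robot robot runs S => robot robot runs Z   [S ::= Z]
robot robot runs Z => robot robot runs west   [Z ::= west]

S => robot S => robot robot S => robot robot Z => robot robot runs S => robot robot runs Z => robot robot runs west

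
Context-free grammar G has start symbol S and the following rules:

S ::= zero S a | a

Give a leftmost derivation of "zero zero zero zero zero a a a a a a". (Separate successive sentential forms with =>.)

S => zero S a => zero zero S a a => zero zero zero S a a a => zero zero zero zero S a a a a => zero zero zero zero zero S a a a a a => zero zero zero zero zero a a a a a a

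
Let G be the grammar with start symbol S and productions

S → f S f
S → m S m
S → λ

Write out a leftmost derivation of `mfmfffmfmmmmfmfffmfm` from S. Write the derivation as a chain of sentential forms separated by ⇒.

S ⇒ mSm ⇒ mfSfm ⇒ mfmSmfm ⇒ mfmfSfmfm ⇒ mfmffSffmfm ⇒ mfmfffSfffmfm ⇒ mfmfffmSmfffmfm ⇒ mfmfffmfSfmfffmfm ⇒ mfmfffmfmSmfmfffmfm ⇒ mfmfffmfmmSmmfmfffmfm ⇒ mfmfffmfmmmmfmfffmfm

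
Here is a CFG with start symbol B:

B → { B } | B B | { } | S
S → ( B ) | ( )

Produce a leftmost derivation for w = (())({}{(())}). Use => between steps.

B=>BB=>SB=>(B)B=>(S)B=>(())B=>(())S=>(())(B)=>(())(BB)=>(())({}B)=>(())({}{B})=>(())({}{S})=>(())({}{(B)})=>(())({}{(S)})=>(())({}{(())})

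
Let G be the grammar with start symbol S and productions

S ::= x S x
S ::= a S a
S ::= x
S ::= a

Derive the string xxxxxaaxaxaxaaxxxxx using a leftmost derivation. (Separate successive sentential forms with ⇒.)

S ⇒ xSx   [S ::= x S x]
xSx ⇒ xxSxx   [S ::= x S x]
xxSxx ⇒ xxxSxxx   [S ::= x S x]
xxxSxxx ⇒ xxxxSxxxx   [S ::= x S x]
xxxxSxxxx ⇒ xxxxxSxxxxx   [S ::= x S x]
xxxxxSxxxxx ⇒ xxxxxaSaxxxxx   [S ::= a S a]
xxxxxaSaxxxxx ⇒ xxxxxaaSaaxxxxx   [S ::= a S a]
xxxxxaaSaaxxxxx ⇒ xxxxxaaxSxaaxxxxx   [S ::= x S x]
xxxxxaaxSxaaxxxxx ⇒ xxxxxaaxaSaxaaxxxxx   [S ::= a S a]
xxxxxaaxaSaxaaxxxxx ⇒ xxxxxaaxaxaxaaxxxxx   [S ::= x]

S⇒xSx⇒xxSxx⇒xxxSxxx⇒xxxxSxxxx⇒xxxxxSxxxxx⇒xxxxxaSaxxxxx⇒xxxxxaaSaaxxxxx⇒xxxxxaaxSxaaxxxxx⇒xxxxxaaxaSaxaaxxxxx⇒xxxxxaaxaxaxaaxxxxx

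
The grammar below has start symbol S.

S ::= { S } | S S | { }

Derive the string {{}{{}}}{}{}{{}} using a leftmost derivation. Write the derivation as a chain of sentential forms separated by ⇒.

S ⇒ SS ⇒ {S}S ⇒ {SS}S ⇒ {{}S}S ⇒ {{}{S}}S ⇒ {{}{{}}}S ⇒ {{}{{}}}SS ⇒ {{}{{}}}SSS ⇒ {{}{{}}}{}SS ⇒ {{}{{}}}{}{}S ⇒ {{}{{}}}{}{}{S} ⇒ {{}{{}}}{}{}{{}}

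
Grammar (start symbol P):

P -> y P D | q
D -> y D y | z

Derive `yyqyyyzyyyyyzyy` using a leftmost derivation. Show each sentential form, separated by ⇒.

P ⇒ yPD   [P -> y P D]
yPD ⇒ yyPDD   [P -> y P D]
yyPDD ⇒ yyqDD   [P -> q]
yyqDD ⇒ yyqyDyD   [D -> y D y]
yyqyDyD ⇒ yyqyyDyyD   [D -> y D y]
yyqyyDyyD ⇒ yyqyyyDyyyD   [D -> y D y]
yyqyyyDyyyD ⇒ yyqyyyzyyyD   [D -> z]
yyqyyyzyyyD ⇒ yyqyyyzyyyyDy   [D -> y D y]
yyqyyyzyyyyDy ⇒ yyqyyyzyyyyyDyy   [D -> y D y]
yyqyyyzyyyyyDyy ⇒ yyqyyyzyyyyyzyy   [D -> z]

P⇒yPD⇒yyPDD⇒yyqDD⇒yyqyDyD⇒yyqyyDyyD⇒yyqyyyDyyyD⇒yyqyyyzyyyD⇒yyqyyyzyyyyDy⇒yyqyyyzyyyyyDyy⇒yyqyyyzyyyyyzyy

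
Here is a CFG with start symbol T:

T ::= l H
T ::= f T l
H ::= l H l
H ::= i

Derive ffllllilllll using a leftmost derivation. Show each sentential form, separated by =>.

T => fTl => ffTll => fflHll => ffllHlll => fflllHllll => ffllllHlllll => ffllllilllll

T => fTl   [T ::= f T l]
fTl => ffTll   [T ::= f T l]
ffTll => fflHll   [T ::= l H]
fflHll => ffllHlll   [H ::= l H l]
ffllHlll => fflllHllll   [H ::= l H l]
fflllHllll => ffllllHlllll   [H ::= l H l]
ffllllHlllll => ffllllilllll   [H ::= i]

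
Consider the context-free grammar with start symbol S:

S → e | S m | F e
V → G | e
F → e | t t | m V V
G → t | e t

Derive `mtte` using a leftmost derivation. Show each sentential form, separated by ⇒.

S ⇒ Fe ⇒ mVVe ⇒ mGVe ⇒ mtVe ⇒ mtGe ⇒ mtte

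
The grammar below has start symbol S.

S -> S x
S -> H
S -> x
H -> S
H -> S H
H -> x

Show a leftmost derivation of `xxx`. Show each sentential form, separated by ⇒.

S ⇒ H ⇒ SH ⇒ SxH ⇒ HxH ⇒ xxH ⇒ xxx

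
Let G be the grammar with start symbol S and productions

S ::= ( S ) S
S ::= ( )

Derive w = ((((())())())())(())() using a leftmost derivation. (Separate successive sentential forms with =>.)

S=>(S)S=>((S)S)S=>(((S)S)S)S=>((((S)S)S)S)S=>((((())S)S)S)S=>((((())())S)S)S=>((((())())())S)S=>((((())())())())S=>((((())())())())(S)S=>((((())())())())(())S=>((((())())())())(())()

S => (S)S   [S ::= ( S ) S]
(S)S => ((S)S)S   [S ::= ( S ) S]
((S)S)S => (((S)S)S)S   [S ::= ( S ) S]
(((S)S)S)S => ((((S)S)S)S)S   [S ::= ( S ) S]
((((S)S)S)S)S => ((((())S)S)S)S   [S ::= ( )]
((((())S)S)S)S => ((((())())S)S)S   [S ::= ( )]
((((())())S)S)S => ((((())())())S)S   [S ::= ( )]
((((())())())S)S => ((((())())())())S   [S ::= ( )]
((((())())())())S => ((((())())())())(S)S   [S ::= ( S ) S]
((((())())())())(S)S => ((((())())())())(())S   [S ::= ( )]
((((())())())())(())S => ((((())())())())(())()   [S ::= ( )]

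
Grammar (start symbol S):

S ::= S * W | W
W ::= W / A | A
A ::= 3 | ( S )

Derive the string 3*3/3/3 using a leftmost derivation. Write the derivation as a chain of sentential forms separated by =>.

S=>S*W=>W*W=>A*W=>3*W=>3*W/A=>3*W/A/A=>3*A/A/A=>3*3/A/A=>3*3/3/A=>3*3/3/3

S => S*W   [S ::= S * W]
S*W => W*W   [S ::= W]
W*W => A*W   [W ::= A]
A*W => 3*W   [A ::= 3]
3*W => 3*W/A   [W ::= W / A]
3*W/A => 3*W/A/A   [W ::= W / A]
3*W/A/A => 3*A/A/A   [W ::= A]
3*A/A/A => 3*3/A/A   [A ::= 3]
3*3/A/A => 3*3/3/A   [A ::= 3]
3*3/3/A => 3*3/3/3   [A ::= 3]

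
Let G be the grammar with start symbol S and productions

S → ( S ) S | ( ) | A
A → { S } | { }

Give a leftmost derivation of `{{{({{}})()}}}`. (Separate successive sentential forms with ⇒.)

S ⇒ A ⇒ {S} ⇒ {A} ⇒ {{S}} ⇒ {{A}} ⇒ {{{S}}} ⇒ {{{(S)S}}} ⇒ {{{(A)S}}} ⇒ {{{({S})S}}} ⇒ {{{({A})S}}} ⇒ {{{({{}})S}}} ⇒ {{{({{}})()}}}

S ⇒ A   [S → A]
A ⇒ {S}   [A → { S }]
{S} ⇒ {A}   [S → A]
{A} ⇒ {{S}}   [A → { S }]
{{S}} ⇒ {{A}}   [S → A]
{{A}} ⇒ {{{S}}}   [A → { S }]
{{{S}}} ⇒ {{{(S)S}}}   [S → ( S ) S]
{{{(S)S}}} ⇒ {{{(A)S}}}   [S → A]
{{{(A)S}}} ⇒ {{{({S})S}}}   [A → { S }]
{{{({S})S}}} ⇒ {{{({A})S}}}   [S → A]
{{{({A})S}}} ⇒ {{{({{}})S}}}   [A → { }]
{{{({{}})S}}} ⇒ {{{({{}})()}}}   [S → ( )]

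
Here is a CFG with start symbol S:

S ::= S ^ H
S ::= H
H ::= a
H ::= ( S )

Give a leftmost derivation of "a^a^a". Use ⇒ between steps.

S ⇒ S^H ⇒ S^H^H ⇒ H^H^H ⇒ a^H^H ⇒ a^a^H ⇒ a^a^a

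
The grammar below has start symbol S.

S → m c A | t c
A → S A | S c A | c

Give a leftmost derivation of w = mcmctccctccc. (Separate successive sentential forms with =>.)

S => mcA   [S → m c A]
mcA => mcSA   [A → S A]
mcSA => mcmcAA   [S → m c A]
mcmcAA => mcmcScAA   [A → S c A]
mcmcScAA => mcmctccAA   [S → t c]
mcmctccAA => mcmctcccA   [A → c]
mcmctcccA => mcmctcccScA   [A → S c A]
mcmctcccScA => mcmctccctccA   [S → t c]
mcmctccctccA => mcmctccctccc   [A → c]

S => mcA => mcSA => mcmcAA => mcmcScAA => mcmctccAA => mcmctcccA => mcmctcccScA => mcmctccctccA => mcmctccctccc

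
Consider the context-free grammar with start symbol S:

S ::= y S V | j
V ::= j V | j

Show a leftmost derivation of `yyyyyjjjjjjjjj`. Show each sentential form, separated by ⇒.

S ⇒ ySV   [S ::= y S V]
ySV ⇒ yySVV   [S ::= y S V]
yySVV ⇒ yyySVVV   [S ::= y S V]
yyySVVV ⇒ yyyySVVVV   [S ::= y S V]
yyyySVVVV ⇒ yyyyySVVVVV   [S ::= y S V]
yyyyySVVVVV ⇒ yyyyyjVVVVV   [S ::= j]
yyyyyjVVVVV ⇒ yyyyyjjVVVVV   [V ::= j V]
yyyyyjjVVVVV ⇒ yyyyyjjjVVVVV   [V ::= j V]
yyyyyjjjVVVVV ⇒ yyyyyjjjjVVVVV   [V ::= j V]
yyyyyjjjjVVVVV ⇒ yyyyyjjjjjVVVV   [V ::= j]
yyyyyjjjjjVVVV ⇒ yyyyyjjjjjjVVV   [V ::= j]
yyyyyjjjjjjVVV ⇒ yyyyyjjjjjjjVV   [V ::= j]
yyyyyjjjjjjjVV ⇒ yyyyyjjjjjjjjV   [V ::= j]
yyyyyjjjjjjjjV ⇒ yyyyyjjjjjjjjj   [V ::= j]

S ⇒ ySV ⇒ yySVV ⇒ yyySVVV ⇒ yyyySVVVV ⇒ yyyyySVVVVV ⇒ yyyyyjVVVVV ⇒ yyyyyjjVVVVV ⇒ yyyyyjjjVVVVV ⇒ yyyyyjjjjVVVVV ⇒ yyyyyjjjjjVVVV ⇒ yyyyyjjjjjjVVV ⇒ yyyyyjjjjjjjVV ⇒ yyyyyjjjjjjjjV ⇒ yyyyyjjjjjjjjj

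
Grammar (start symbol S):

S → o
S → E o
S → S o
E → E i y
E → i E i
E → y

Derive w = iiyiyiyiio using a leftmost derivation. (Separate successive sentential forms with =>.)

S => Eo => iEio => iiEiio => iiEiyiio => iiEiyiyiio => iiyiyiyiio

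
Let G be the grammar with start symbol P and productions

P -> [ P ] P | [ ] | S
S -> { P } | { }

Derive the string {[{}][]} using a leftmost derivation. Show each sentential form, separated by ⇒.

P ⇒ S ⇒ {P} ⇒ {[P]P} ⇒ {[S]P} ⇒ {[{}]P} ⇒ {[{}][]}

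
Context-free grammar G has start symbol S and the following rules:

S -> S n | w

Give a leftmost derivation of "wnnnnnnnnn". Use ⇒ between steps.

S ⇒ Sn ⇒ Snn ⇒ Snnn ⇒ Snnnn ⇒ Snnnnn ⇒ Snnnnnn ⇒ Snnnnnnn ⇒ Snnnnnnnn ⇒ Snnnnnnnnn ⇒ wnnnnnnnnn

S ⇒ Sn   [S -> S n]
Sn ⇒ Snn   [S -> S n]
Snn ⇒ Snnn   [S -> S n]
Snnn ⇒ Snnnn   [S -> S n]
Snnnn ⇒ Snnnnn   [S -> S n]
Snnnnn ⇒ Snnnnnn   [S -> S n]
Snnnnnn ⇒ Snnnnnnn   [S -> S n]
Snnnnnnn ⇒ Snnnnnnnn   [S -> S n]
Snnnnnnnn ⇒ Snnnnnnnnn   [S -> S n]
Snnnnnnnnn ⇒ wnnnnnnnnn   [S -> w]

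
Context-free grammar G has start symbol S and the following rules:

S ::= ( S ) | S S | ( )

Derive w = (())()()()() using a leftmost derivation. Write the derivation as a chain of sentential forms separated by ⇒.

S⇒SS⇒SSS⇒SSSS⇒SSSSS⇒(S)SSSS⇒(())SSSS⇒(())()SSS⇒(())()()SS⇒(())()()()S⇒(())()()()()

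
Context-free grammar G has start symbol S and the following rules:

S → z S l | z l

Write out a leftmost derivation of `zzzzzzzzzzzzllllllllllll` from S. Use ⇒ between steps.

S ⇒ zSl ⇒ zzSll ⇒ zzzSlll ⇒ zzzzSllll ⇒ zzzzzSlllll ⇒ zzzzzzSllllll ⇒ zzzzzzzSlllllll ⇒ zzzzzzzzSllllllll ⇒ zzzzzzzzzSlllllllll ⇒ zzzzzzzzzzSllllllllll ⇒ zzzzzzzzzzzSlllllllllll ⇒ zzzzzzzzzzzzllllllllllll

S ⇒ zSl   [S → z S l]
zSl ⇒ zzSll   [S → z S l]
zzSll ⇒ zzzSlll   [S → z S l]
zzzSlll ⇒ zzzzSllll   [S → z S l]
zzzzSllll ⇒ zzzzzSlllll   [S → z S l]
zzzzzSlllll ⇒ zzzzzzSllllll   [S → z S l]
zzzzzzSllllll ⇒ zzzzzzzSlllllll   [S → z S l]
zzzzzzzSlllllll ⇒ zzzzzzzzSllllllll   [S → z S l]
zzzzzzzzSllllllll ⇒ zzzzzzzzzSlllllllll   [S → z S l]
zzzzzzzzzSlllllllll ⇒ zzzzzzzzzzSllllllllll   [S → z S l]
zzzzzzzzzzSllllllllll ⇒ zzzzzzzzzzzSlllllllllll   [S → z S l]
zzzzzzzzzzzSlllllllllll ⇒ zzzzzzzzzzzzllllllllllll   [S → z l]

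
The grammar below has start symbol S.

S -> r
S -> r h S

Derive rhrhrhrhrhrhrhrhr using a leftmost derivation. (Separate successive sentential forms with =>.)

S=>rhS=>rhrhS=>rhrhrhS=>rhrhrhrhS=>rhrhrhrhrhS=>rhrhrhrhrhrhS=>rhrhrhrhrhrhrhS=>rhrhrhrhrhrhrhrhS=>rhrhrhrhrhrhrhrhr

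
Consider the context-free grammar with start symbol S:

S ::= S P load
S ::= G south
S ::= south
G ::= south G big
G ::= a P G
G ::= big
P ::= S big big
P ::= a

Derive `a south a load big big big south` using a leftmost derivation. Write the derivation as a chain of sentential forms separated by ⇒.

S ⇒ G south ⇒ a P G south ⇒ a S big big G south ⇒ a S P load big big G south ⇒ a south P load big big G south ⇒ a south a load big big G south ⇒ a south a load big big big south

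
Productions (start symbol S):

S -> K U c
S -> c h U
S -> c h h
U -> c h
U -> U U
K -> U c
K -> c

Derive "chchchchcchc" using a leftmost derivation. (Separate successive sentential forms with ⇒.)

S⇒KUc⇒UcUc⇒UUcUc⇒UUUcUc⇒UUUUcUc⇒chUUUcUc⇒chchUUcUc⇒chchchUcUc⇒chchchchcUc⇒chchchchcchc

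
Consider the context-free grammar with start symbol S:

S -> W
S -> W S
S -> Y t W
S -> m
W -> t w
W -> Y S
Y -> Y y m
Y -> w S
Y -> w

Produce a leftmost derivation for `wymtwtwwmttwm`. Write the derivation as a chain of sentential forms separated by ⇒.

S ⇒ YtW ⇒ YymtW ⇒ wymtW ⇒ wymtYS ⇒ wymtwSS ⇒ wymtwWSS ⇒ wymtwtwSS ⇒ wymtwtwYtWS ⇒ wymtwtwwStWS ⇒ wymtwtwwmtWS ⇒ wymtwtwwmttwS ⇒ wymtwtwwmttwm

S ⇒ YtW   [S -> Y t W]
YtW ⇒ YymtW   [Y -> Y y m]
YymtW ⇒ wymtW   [Y -> w]
wymtW ⇒ wymtYS   [W -> Y S]
wymtYS ⇒ wymtwSS   [Y -> w S]
wymtwSS ⇒ wymtwWSS   [S -> W S]
wymtwWSS ⇒ wymtwtwSS   [W -> t w]
wymtwtwSS ⇒ wymtwtwYtWS   [S -> Y t W]
wymtwtwYtWS ⇒ wymtwtwwStWS   [Y -> w S]
wymtwtwwStWS ⇒ wymtwtwwmtWS   [S -> m]
wymtwtwwmtWS ⇒ wymtwtwwmttwS   [W -> t w]
wymtwtwwmttwS ⇒ wymtwtwwmttwm   [S -> m]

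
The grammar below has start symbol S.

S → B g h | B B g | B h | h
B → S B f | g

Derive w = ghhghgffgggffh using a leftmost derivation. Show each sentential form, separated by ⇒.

S⇒Bh⇒SBfh⇒BhBfh⇒ghBfh⇒ghSBffh⇒ghBBgBffh⇒ghSBfBgBffh⇒ghhBfBgBffh⇒ghhSBffBgBffh⇒ghhBhBffBgBffh⇒ghhghBffBgBffh⇒ghhghgffBgBffh⇒ghhghgffggBffh⇒ghhghgffgggffh

S ⇒ Bh   [S → B h]
Bh ⇒ SBfh   [B → S B f]
SBfh ⇒ BhBfh   [S → B h]
BhBfh ⇒ ghBfh   [B → g]
ghBfh ⇒ ghSBffh   [B → S B f]
ghSBffh ⇒ ghBBgBffh   [S → B B g]
ghBBgBffh ⇒ ghSBfBgBffh   [B → S B f]
ghSBfBgBffh ⇒ ghhBfBgBffh   [S → h]
ghhBfBgBffh ⇒ ghhSBffBgBffh   [B → S B f]
ghhSBffBgBffh ⇒ ghhBhBffBgBffh   [S → B h]
ghhBhBffBgBffh ⇒ ghhghBffBgBffh   [B → g]
ghhghBffBgBffh ⇒ ghhghgffBgBffh   [B → g]
ghhghgffBgBffh ⇒ ghhghgffggBffh   [B → g]
ghhghgffggBffh ⇒ ghhghgffgggffh   [B → g]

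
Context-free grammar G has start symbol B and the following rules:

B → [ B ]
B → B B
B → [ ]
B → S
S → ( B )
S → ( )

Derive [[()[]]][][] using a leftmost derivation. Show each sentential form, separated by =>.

B => BB => [B]B => [[B]]B => [[BB]]B => [[SB]]B => [[()B]]B => [[()[]]]B => [[()[]]]BB => [[()[]]][]B => [[()[]]][][]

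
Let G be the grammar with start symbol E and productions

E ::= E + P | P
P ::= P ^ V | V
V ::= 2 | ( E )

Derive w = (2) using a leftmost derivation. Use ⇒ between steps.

E⇒P⇒V⇒(E)⇒(P)⇒(V)⇒(2)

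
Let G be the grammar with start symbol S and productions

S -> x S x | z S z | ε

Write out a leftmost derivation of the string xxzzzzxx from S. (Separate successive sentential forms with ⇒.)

S ⇒ xSx ⇒ xxSxx ⇒ xxzSzxx ⇒ xxzzSzzxx ⇒ xxzzzzxx

S ⇒ xSx   [S -> x S x]
xSx ⇒ xxSxx   [S -> x S x]
xxSxx ⇒ xxzSzxx   [S -> z S z]
xxzSzxx ⇒ xxzzSzzxx   [S -> z S z]
xxzzSzzxx ⇒ xxzzzzxx   [S -> ε]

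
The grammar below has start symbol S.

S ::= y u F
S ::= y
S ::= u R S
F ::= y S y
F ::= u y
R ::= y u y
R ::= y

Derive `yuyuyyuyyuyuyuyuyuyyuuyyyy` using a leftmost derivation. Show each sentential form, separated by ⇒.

S ⇒ yuF ⇒ yuySy ⇒ yuyuRSy ⇒ yuyuySy ⇒ yuyuyyuFy ⇒ yuyuyyuySyy ⇒ yuyuyyuyyuFyy ⇒ yuyuyyuyyuySyyy ⇒ yuyuyyuyyuyuRSyyy ⇒ yuyuyyuyyuyuyuySyyy ⇒ yuyuyyuyyuyuyuyuRSyyy ⇒ yuyuyyuyyuyuyuyuyuySyyy ⇒ yuyuyyuyyuyuyuyuyuyyuFyyy ⇒ yuyuyyuyyuyuyuyuyuyyuuyyyy

S ⇒ yuF   [S ::= y u F]
yuF ⇒ yuySy   [F ::= y S y]
yuySy ⇒ yuyuRSy   [S ::= u R S]
yuyuRSy ⇒ yuyuySy   [R ::= y]
yuyuySy ⇒ yuyuyyuFy   [S ::= y u F]
yuyuyyuFy ⇒ yuyuyyuySyy   [F ::= y S y]
yuyuyyuySyy ⇒ yuyuyyuyyuFyy   [S ::= y u F]
yuyuyyuyyuFyy ⇒ yuyuyyuyyuySyyy   [F ::= y S y]
yuyuyyuyyuySyyy ⇒ yuyuyyuyyuyuRSyyy   [S ::= u R S]
yuyuyyuyyuyuRSyyy ⇒ yuyuyyuyyuyuyuySyyy   [R ::= y u y]
yuyuyyuyyuyuyuySyyy ⇒ yuyuyyuyyuyuyuyuRSyyy   [S ::= u R S]
yuyuyyuyyuyuyuyuRSyyy ⇒ yuyuyyuyyuyuyuyuyuySyyy   [R ::= y u y]
yuyuyyuyyuyuyuyuyuySyyy ⇒ yuyuyyuyyuyuyuyuyuyyuFyyy   [S ::= y u F]
yuyuyyuyyuyuyuyuyuyyuFyyy ⇒ yuyuyyuyyuyuyuyuyuyyuuyyyy   [F ::= u y]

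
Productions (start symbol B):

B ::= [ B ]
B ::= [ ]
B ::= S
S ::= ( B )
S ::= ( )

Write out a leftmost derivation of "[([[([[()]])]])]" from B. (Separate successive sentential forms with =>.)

B => [B]   [B ::= [ B ]]
[B] => [S]   [B ::= S]
[S] => [(B)]   [S ::= ( B )]
[(B)] => [([B])]   [B ::= [ B ]]
[([B])] => [([[B]])]   [B ::= [ B ]]
[([[B]])] => [([[S]])]   [B ::= S]
[([[S]])] => [([[(B)]])]   [S ::= ( B )]
[([[(B)]])] => [([[([B])]])]   [B ::= [ B ]]
[([[([B])]])] => [([[([[B]])]])]   [B ::= [ B ]]
[([[([[B]])]])] => [([[([[S]])]])]   [B ::= S]
[([[([[S]])]])] => [([[([[()]])]])]   [S ::= ( )]

B => [B] => [S] => [(B)] => [([B])] => [([[B]])] => [([[S]])] => [([[(B)]])] => [([[([B])]])] => [([[([[B]])]])] => [([[([[S]])]])] => [([[([[()]])]])]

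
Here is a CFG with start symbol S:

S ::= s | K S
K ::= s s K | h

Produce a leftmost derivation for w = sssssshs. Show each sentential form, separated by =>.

S => KS => ssKS => ssssKS => ssssssKS => sssssshS => sssssshs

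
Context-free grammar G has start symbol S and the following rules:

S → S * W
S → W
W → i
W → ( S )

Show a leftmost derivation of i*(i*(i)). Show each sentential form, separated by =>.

S => S*W => W*W => i*W => i*(S) => i*(S*W) => i*(W*W) => i*(i*W) => i*(i*(S)) => i*(i*(W)) => i*(i*(i))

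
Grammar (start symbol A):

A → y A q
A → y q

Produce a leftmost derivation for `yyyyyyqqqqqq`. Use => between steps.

A => yAq => yyAqq => yyyAqqq => yyyyAqqqq => yyyyyAqqqqq => yyyyyyqqqqqq

A => yAq   [A → y A q]
yAq => yyAqq   [A → y A q]
yyAqq => yyyAqqq   [A → y A q]
yyyAqqq => yyyyAqqqq   [A → y A q]
yyyyAqqqq => yyyyyAqqqqq   [A → y A q]
yyyyyAqqqqq => yyyyyyqqqqqq   [A → y q]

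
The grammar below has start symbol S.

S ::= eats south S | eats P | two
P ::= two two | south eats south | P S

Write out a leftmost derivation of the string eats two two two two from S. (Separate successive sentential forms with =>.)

S => eats P => eats P S => eats P S S => eats two two S S => eats two two two S => eats two two two two

S => eats P   [S ::= eats P]
eats P => eats P S   [P ::= P S]
eats P S => eats P S S   [P ::= P S]
eats P S S => eats two two S S   [P ::= two two]
eats two two S S => eats two two two S   [S ::= two]
eats two two two S => eats two two two two   [S ::= two]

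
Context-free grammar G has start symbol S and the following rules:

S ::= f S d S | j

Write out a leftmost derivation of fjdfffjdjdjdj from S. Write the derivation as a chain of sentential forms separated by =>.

S => fSdS   [S ::= f S d S]
fSdS => fjdS   [S ::= j]
fjdS => fjdfSdS   [S ::= f S d S]
fjdfSdS => fjdffSdSdS   [S ::= f S d S]
fjdffSdSdS => fjdfffSdSdSdS   [S ::= f S d S]
fjdfffSdSdSdS => fjdfffjdSdSdS   [S ::= j]
fjdfffjdSdSdS => fjdfffjdjdSdS   [S ::= j]
fjdfffjdjdSdS => fjdfffjdjdjdS   [S ::= j]
fjdfffjdjdjdS => fjdfffjdjdjdj   [S ::= j]

S => fSdS => fjdS => fjdfSdS => fjdffSdSdS => fjdfffSdSdSdS => fjdfffjdSdSdS => fjdfffjdjdSdS => fjdfffjdjdjdS => fjdfffjdjdjdj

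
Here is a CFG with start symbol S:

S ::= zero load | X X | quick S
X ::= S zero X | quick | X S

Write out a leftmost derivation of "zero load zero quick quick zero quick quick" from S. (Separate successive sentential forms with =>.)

S => X X   [S ::= X X]
X X => S zero X X   [X ::= S zero X]
S zero X X => X X zero X X   [S ::= X X]
X X zero X X => S zero X X zero X X   [X ::= S zero X]
S zero X X zero X X => zero load zero X X zero X X   [S ::= zero load]
zero load zero X X zero X X => zero load zero quick X zero X X   [X ::= quick]
zero load zero quick X zero X X => zero load zero quick quick zero X X   [X ::= quick]
zero load zero quick quick zero X X => zero load zero quick quick zero quick X   [X ::= quick]
zero load zero quick quick zero quick X => zero load zero quick quick zero quick quick   [X ::= quick]

S => X X => S zero X X => X X zero X X => S zero X X zero X X => zero load zero X X zero X X => zero load zero quick X zero X X => zero load zero quick quick zero X X => zero load zero quick quick zero quick X => zero load zero quick quick zero quick quick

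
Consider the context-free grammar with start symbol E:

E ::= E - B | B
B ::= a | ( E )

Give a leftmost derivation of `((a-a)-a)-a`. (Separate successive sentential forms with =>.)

E => E-B   [E ::= E - B]
E-B => B-B   [E ::= B]
B-B => (E)-B   [B ::= ( E )]
(E)-B => (E-B)-B   [E ::= E - B]
(E-B)-B => (B-B)-B   [E ::= B]
(B-B)-B => ((E)-B)-B   [B ::= ( E )]
((E)-B)-B => ((E-B)-B)-B   [E ::= E - B]
((E-B)-B)-B => ((B-B)-B)-B   [E ::= B]
((B-B)-B)-B => ((a-B)-B)-B   [B ::= a]
((a-B)-B)-B => ((a-a)-B)-B   [B ::= a]
((a-a)-B)-B => ((a-a)-a)-B   [B ::= a]
((a-a)-a)-B => ((a-a)-a)-a   [B ::= a]

E => E-B => B-B => (E)-B => (E-B)-B => (B-B)-B => ((E)-B)-B => ((E-B)-B)-B => ((B-B)-B)-B => ((a-B)-B)-B => ((a-a)-B)-B => ((a-a)-a)-B => ((a-a)-a)-a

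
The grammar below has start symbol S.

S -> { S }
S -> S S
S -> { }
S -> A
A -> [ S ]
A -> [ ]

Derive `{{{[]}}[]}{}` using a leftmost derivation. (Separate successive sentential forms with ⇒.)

S ⇒ SS ⇒ {S}S ⇒ {SS}S ⇒ {{S}S}S ⇒ {{{S}}S}S ⇒ {{{A}}S}S ⇒ {{{[]}}S}S ⇒ {{{[]}}A}S ⇒ {{{[]}}[]}S ⇒ {{{[]}}[]}{}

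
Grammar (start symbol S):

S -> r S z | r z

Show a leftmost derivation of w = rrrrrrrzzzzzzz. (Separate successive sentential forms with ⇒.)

S⇒rSz⇒rrSzz⇒rrrSzzz⇒rrrrSzzzz⇒rrrrrSzzzzz⇒rrrrrrSzzzzzz⇒rrrrrrrzzzzzzz

S ⇒ rSz   [S -> r S z]
rSz ⇒ rrSzz   [S -> r S z]
rrSzz ⇒ rrrSzzz   [S -> r S z]
rrrSzzz ⇒ rrrrSzzzz   [S -> r S z]
rrrrSzzzz ⇒ rrrrrSzzzzz   [S -> r S z]
rrrrrSzzzzz ⇒ rrrrrrSzzzzzz   [S -> r S z]
rrrrrrSzzzzzz ⇒ rrrrrrrzzzzzzz   [S -> r z]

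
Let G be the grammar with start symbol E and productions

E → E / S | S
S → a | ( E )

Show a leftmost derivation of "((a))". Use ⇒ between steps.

E⇒S⇒(E)⇒(S)⇒((E))⇒((S))⇒((a))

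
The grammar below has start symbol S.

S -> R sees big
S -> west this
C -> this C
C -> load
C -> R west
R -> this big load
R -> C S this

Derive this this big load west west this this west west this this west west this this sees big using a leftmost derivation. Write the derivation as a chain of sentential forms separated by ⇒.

S ⇒ R sees big   [S -> R sees big]
R sees big ⇒ C S this sees big   [R -> C S this]
C S this sees big ⇒ this C S this sees big   [C -> this C]
this C S this sees big ⇒ this R west S this sees big   [C -> R west]
this R west S this sees big ⇒ this C S this west S this sees big   [R -> C S this]
this C S this west S this sees big ⇒ this R west S this west S this sees big   [C -> R west]
this R west S this west S this sees big ⇒ this C S this west S this west S this sees big   [R -> C S this]
this C S this west S this west S this sees big ⇒ this R west S this west S this west S this sees big   [C -> R west]
this R west S this west S this west S this sees big ⇒ this this big load west S this west S this west S this sees big   [R -> this big load]
this this big load west S this west S this west S this sees big ⇒ this this big load west west this this west S this west S this sees big   [S -> west this]
this this big load west west this this west S this west S this sees big ⇒ this this big load west west this this west west this this west S this sees big   [S -> west this]
this this big load west west this this west west this this west S this sees big ⇒ this this big load west west this this west west this this west west this this sees big   [S -> west this]

S ⇒ R sees big ⇒ C S this sees big ⇒ this C S this sees big ⇒ this R west S this sees big ⇒ this C S this west S this sees big ⇒ this R west S this west S this sees big ⇒ this C S this west S this west S this sees big ⇒ this R west S this west S this west S this sees big ⇒ this this big load west S this west S this west S this sees big ⇒ this this big load west west this this west S this west S this sees big ⇒ this this big load west west this this west west this this west S this sees big ⇒ this this big load west west this this west west this this west west this this sees big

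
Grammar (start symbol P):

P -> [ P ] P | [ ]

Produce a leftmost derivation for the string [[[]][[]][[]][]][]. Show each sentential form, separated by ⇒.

P ⇒ [P]P   [P -> [ P ] P]
[P]P ⇒ [[P]P]P   [P -> [ P ] P]
[[P]P]P ⇒ [[[]]P]P   [P -> [ ]]
[[[]]P]P ⇒ [[[]][P]P]P   [P -> [ P ] P]
[[[]][P]P]P ⇒ [[[]][[]]P]P   [P -> [ ]]
[[[]][[]]P]P ⇒ [[[]][[]][P]P]P   [P -> [ P ] P]
[[[]][[]][P]P]P ⇒ [[[]][[]][[]]P]P   [P -> [ ]]
[[[]][[]][[]]P]P ⇒ [[[]][[]][[]][]]P   [P -> [ ]]
[[[]][[]][[]][]]P ⇒ [[[]][[]][[]][]][]   [P -> [ ]]

P ⇒ [P]P ⇒ [[P]P]P ⇒ [[[]]P]P ⇒ [[[]][P]P]P ⇒ [[[]][[]]P]P ⇒ [[[]][[]][P]P]P ⇒ [[[]][[]][[]]P]P ⇒ [[[]][[]][[]][]]P ⇒ [[[]][[]][[]][]][]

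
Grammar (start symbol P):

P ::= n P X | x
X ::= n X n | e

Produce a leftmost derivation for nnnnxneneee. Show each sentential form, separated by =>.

P => nPX   [P ::= n P X]
nPX => nnPXX   [P ::= n P X]
nnPXX => nnnPXXX   [P ::= n P X]
nnnPXXX => nnnnPXXXX   [P ::= n P X]
nnnnPXXXX => nnnnxXXXX   [P ::= x]
nnnnxXXXX => nnnnxnXnXXX   [X ::= n X n]
nnnnxnXnXXX => nnnnxnenXXX   [X ::= e]
nnnnxnenXXX => nnnnxneneXX   [X ::= e]
nnnnxneneXX => nnnnxneneeX   [X ::= e]
nnnnxneneeX => nnnnxneneee   [X ::= e]

P => nPX => nnPXX => nnnPXXX => nnnnPXXXX => nnnnxXXXX => nnnnxnXnXXX => nnnnxnenXXX => nnnnxneneXX => nnnnxneneeX => nnnnxneneee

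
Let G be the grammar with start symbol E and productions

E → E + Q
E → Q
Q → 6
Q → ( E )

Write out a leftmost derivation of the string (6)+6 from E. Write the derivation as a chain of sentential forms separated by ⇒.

E ⇒ E+Q ⇒ Q+Q ⇒ (E)+Q ⇒ (Q)+Q ⇒ (6)+Q ⇒ (6)+6

E ⇒ E+Q   [E → E + Q]
E+Q ⇒ Q+Q   [E → Q]
Q+Q ⇒ (E)+Q   [Q → ( E )]
(E)+Q ⇒ (Q)+Q   [E → Q]
(Q)+Q ⇒ (6)+Q   [Q → 6]
(6)+Q ⇒ (6)+6   [Q → 6]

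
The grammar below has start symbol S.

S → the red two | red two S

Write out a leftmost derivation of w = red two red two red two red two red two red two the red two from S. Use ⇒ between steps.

S ⇒ red two S   [S → red two S]
red two S ⇒ red two red two S   [S → red two S]
red two red two S ⇒ red two red two red two S   [S → red two S]
red two red two red two S ⇒ red two red two red two red two S   [S → red two S]
red two red two red two red two S ⇒ red two red two red two red two red two S   [S → red two S]
red two red two red two red two red two S ⇒ red two red two red two red two red two red two S   [S → red two S]
red two red two red two red two red two red two S ⇒ red two red two red two red two red two red two the red two   [S → the red two]

S ⇒ red two S ⇒ red two red two S ⇒ red two red two red two S ⇒ red two red two red two red two S ⇒ red two red two red two red two red two S ⇒ red two red two red two red two red two red two S ⇒ red two red two red two red two red two red two the red two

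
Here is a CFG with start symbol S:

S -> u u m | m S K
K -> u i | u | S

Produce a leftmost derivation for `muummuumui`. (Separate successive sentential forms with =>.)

S=>mSK=>muumK=>muumS=>muummSK=>muummuumK=>muummuumui

S => mSK   [S -> m S K]
mSK => muumK   [S -> u u m]
muumK => muumS   [K -> S]
muumS => muummSK   [S -> m S K]
muummSK => muummuumK   [S -> u u m]
muummuumK => muummuumui   [K -> u i]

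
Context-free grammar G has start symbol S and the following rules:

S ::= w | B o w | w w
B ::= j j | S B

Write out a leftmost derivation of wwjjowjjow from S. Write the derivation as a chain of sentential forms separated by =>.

S=>Bow=>SBow=>wBow=>wSBow=>wBowBow=>wSBowBow=>wwBowBow=>wwjjowBow=>wwjjowjjow

S => Bow   [S ::= B o w]
Bow => SBow   [B ::= S B]
SBow => wBow   [S ::= w]
wBow => wSBow   [B ::= S B]
wSBow => wBowBow   [S ::= B o w]
wBowBow => wSBowBow   [B ::= S B]
wSBowBow => wwBowBow   [S ::= w]
wwBowBow => wwjjowBow   [B ::= j j]
wwjjowBow => wwjjowjjow   [B ::= j j]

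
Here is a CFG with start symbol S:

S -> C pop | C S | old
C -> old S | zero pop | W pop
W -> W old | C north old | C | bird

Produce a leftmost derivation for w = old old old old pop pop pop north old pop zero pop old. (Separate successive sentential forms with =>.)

S => C S => W pop S => C north old pop S => old S north old pop S => old C pop north old pop S => old old S pop north old pop S => old old C pop pop north old pop S => old old W pop pop pop north old pop S => old old C pop pop pop north old pop S => old old old S pop pop pop north old pop S => old old old old pop pop pop north old pop S => old old old old pop pop pop north old pop C S => old old old old pop pop pop north old pop zero pop S => old old old old pop pop pop north old pop zero pop old

S => C S   [S -> C S]
C S => W pop S   [C -> W pop]
W pop S => C north old pop S   [W -> C north old]
C north old pop S => old S north old pop S   [C -> old S]
old S north old pop S => old C pop north old pop S   [S -> C pop]
old C pop north old pop S => old old S pop north old pop S   [C -> old S]
old old S pop north old pop S => old old C pop pop north old pop S   [S -> C pop]
old old C pop pop north old pop S => old old W pop pop pop north old pop S   [C -> W pop]
old old W pop pop pop north old pop S => old old C pop pop pop north old pop S   [W -> C]
old old C pop pop pop north old pop S => old old old S pop pop pop north old pop S   [C -> old S]
old old old S pop pop pop north old pop S => old old old old pop pop pop north old pop S   [S -> old]
old old old old pop pop pop north old pop S => old old old old pop pop pop north old pop C S   [S -> C S]
old old old old pop pop pop north old pop C S => old old old old pop pop pop north old pop zero pop S   [C -> zero pop]
old old old old pop pop pop north old pop zero pop S => old old old old pop pop pop north old pop zero pop old   [S -> old]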